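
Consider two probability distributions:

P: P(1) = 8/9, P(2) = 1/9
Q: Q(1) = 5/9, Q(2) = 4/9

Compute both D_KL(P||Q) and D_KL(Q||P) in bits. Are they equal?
D_KL(P||Q) = 0.3805 bits, D_KL(Q||P) = 0.5122 bits. No, they are not equal.

D_KL(P||Q) = Σ P(x) log₂(P(x)/Q(x))

Computing term by term:
  P(1)·log₂(P(1)/Q(1)) = (8/9)·log₂((8/9)/(5/9)) = 0.60273
  P(2)·log₂(P(2)/Q(2)) = (1/9)·log₂((1/9)/(4/9)) = -0.22222

D_KL(P||Q) = 0.60273 - 0.22222 = 0.38051 ≈ 0.3805 bits

D_KL(Q||P) = Σ Q(x) log₂(Q(x)/P(x))

Computing term by term:
  Q(1)·log₂(Q(1)/P(1)) = (5/9)·log₂((5/9)/(8/9)) = -0.37671
  Q(2)·log₂(Q(2)/P(2)) = (4/9)·log₂((4/9)/(1/9)) = 0.88889

D_KL(Q||P) = -0.37671 + 0.88889 = 0.51218 ≈ 0.5122 bits

These are NOT equal (difference: 0.1317 bits). KL divergence is asymmetric: D_KL(P||Q) ≠ D_KL(Q||P) in general.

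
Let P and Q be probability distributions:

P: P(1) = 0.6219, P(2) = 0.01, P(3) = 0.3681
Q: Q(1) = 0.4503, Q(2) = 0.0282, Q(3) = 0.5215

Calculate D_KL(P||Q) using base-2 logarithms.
0.0897 bits

D_KL(P||Q) = Σ P(x) log₂(P(x)/Q(x))

Computing term by term:
  P(1)·log₂(P(1)/Q(1)) = 0.6219·log₂(0.6219/0.4503) = 0.28968
  P(2)·log₂(P(2)/Q(2)) = 0.01·log₂(0.01/0.0282) = -0.01496
  P(3)·log₂(P(3)/Q(3)) = 0.3681·log₂(0.3681/0.5215) = -0.18500

D_KL(P||Q) = 0.28968 - 0.01496 - 0.18500 = 0.08972 ≈ 0.0897 bits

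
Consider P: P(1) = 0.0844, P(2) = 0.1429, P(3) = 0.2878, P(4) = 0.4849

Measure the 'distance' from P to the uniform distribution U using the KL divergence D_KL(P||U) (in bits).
0.2744 bits

U(i) = 1/4 for all i

D_KL(P||U) = Σ P(x) log₂(P(x) / (1/4))
           = Σ P(x) log₂(P(x)) + log₂(4)
           = log₂(4) - H(P)

H(P) = -Σ P(x) log₂(P(x)):
  -P(1)·log₂(P(1)) = -(0.0844)·log₂(0.0844) = 0.30102
  -P(2)·log₂(P(2)) = -(0.1429)·log₂(0.1429) = 0.40111
  -P(3)·log₂(P(3)) = -(0.2878)·log₂(0.2878) = 0.51714
  -P(4)·log₂(P(4)) = -(0.4849)·log₂(0.4849) = 0.50635
H(P) = 0.30102 + 0.40111 + 0.51714 + 0.50635 = 1.72562 bits

log₂(4) = 2.00000 bits

D_KL(P||U) = 2.00000 - 1.72562 = 0.27438 ≈ 0.2744 bits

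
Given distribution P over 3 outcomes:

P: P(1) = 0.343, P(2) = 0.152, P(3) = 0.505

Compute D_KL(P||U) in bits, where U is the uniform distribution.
0.1446 bits

U(i) = 1/3 for all i

D_KL(P||U) = Σ P(x) log₂(P(x) / (1/3))
           = Σ P(x) log₂(P(x)) + log₂(3)
           = log₂(3) - H(P)

H(P) = -Σ P(x) log₂(P(x)):
  -P(1)·log₂(P(1)) = -(0.343)·log₂(0.343) = 0.52950
  -P(2)·log₂(P(2)) = -(0.152)·log₂(0.152) = 0.41311
  -P(3)·log₂(P(3)) = -(0.505)·log₂(0.505) = 0.49775
H(P) = 0.52950 + 0.41311 + 0.49775 = 1.44036 bits

log₂(3) = 1.58496 bits

D_KL(P||U) = 1.58496 - 1.44036 = 0.14460 ≈ 0.1446 bits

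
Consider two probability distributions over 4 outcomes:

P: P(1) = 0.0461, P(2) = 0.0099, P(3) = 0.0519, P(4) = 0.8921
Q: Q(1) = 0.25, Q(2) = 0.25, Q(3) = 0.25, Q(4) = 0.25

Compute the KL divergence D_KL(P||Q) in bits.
1.3610 bits

D_KL(P||Q) = Σ P(x) log₂(P(x)/Q(x))

Computing term by term:
  P(1)·log₂(P(1)/Q(1)) = 0.0461·log₂(0.0461/0.25) = -0.11244
  P(2)·log₂(P(2)/Q(2)) = 0.0099·log₂(0.0099/0.25) = -0.04612
  P(3)·log₂(P(3)/Q(3)) = 0.0519·log₂(0.0519/0.25) = -0.11772
  P(4)·log₂(P(4)/Q(4)) = 0.8921·log₂(0.8921/0.25) = 1.63725

D_KL(P||Q) = -0.11244 - 0.04612 - 0.11772 + 1.63725 = 1.36097 ≈ 1.3610 bits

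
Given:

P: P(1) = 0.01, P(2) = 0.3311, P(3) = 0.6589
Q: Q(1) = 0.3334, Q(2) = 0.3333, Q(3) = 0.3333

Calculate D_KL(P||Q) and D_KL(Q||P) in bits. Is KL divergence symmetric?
D_KL(P||Q) = 0.5941 bits, D_KL(Q||P) = 1.3622 bits. No, KL divergence is not symmetric.

D_KL(P||Q) = Σ P(x) log₂(P(x)/Q(x))

Computing term by term:
  P(1)·log₂(P(1)/Q(1)) = 0.01·log₂(0.01/0.3334) = -0.05059
  P(2)·log₂(P(2)/Q(2)) = 0.3311·log₂(0.3311/0.3333) = -0.00316
  P(3)·log₂(P(3)/Q(3)) = 0.6589·log₂(0.6589/0.3333) = 0.64786

D_KL(P||Q) = -0.05059 - 0.00316 + 0.64786 = 0.59411 ≈ 0.5941 bits

D_KL(Q||P) = Σ Q(x) log₂(Q(x)/P(x))

Computing term by term:
  Q(1)·log₂(Q(1)/P(1)) = 0.3334·log₂(0.3334/0.01) = 1.68673
  Q(2)·log₂(Q(2)/P(2)) = 0.3333·log₂(0.3333/0.3311) = 0.00318
  Q(3)·log₂(Q(3)/P(3)) = 0.3333·log₂(0.3333/0.6589) = -0.32771

D_KL(Q||P) = 1.68673 + 0.00318 - 0.32771 = 1.36220 ≈ 1.3622 bits

These are NOT equal (difference: 0.7681 bits). KL divergence is asymmetric: D_KL(P||Q) ≠ D_KL(Q||P) in general.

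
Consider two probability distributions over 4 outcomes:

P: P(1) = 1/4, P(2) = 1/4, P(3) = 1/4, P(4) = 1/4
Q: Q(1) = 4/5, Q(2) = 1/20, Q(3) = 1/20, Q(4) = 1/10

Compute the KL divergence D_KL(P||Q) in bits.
1.0719 bits

D_KL(P||Q) = Σ P(x) log₂(P(x)/Q(x))

Computing term by term:
  P(1)·log₂(P(1)/Q(1)) = (1/4)·log₂((1/4)/(4/5)) = -0.41952
  P(2)·log₂(P(2)/Q(2)) = (1/4)·log₂((1/4)/(1/20)) = 0.58048
  P(3)·log₂(P(3)/Q(3)) = (1/4)·log₂((1/4)/(1/20)) = 0.58048
  P(4)·log₂(P(4)/Q(4)) = (1/4)·log₂((1/4)/(1/10)) = 0.33048

D_KL(P||Q) = -0.41952 + 0.58048 + 0.58048 + 0.33048 = 1.07192 ≈ 1.0719 bits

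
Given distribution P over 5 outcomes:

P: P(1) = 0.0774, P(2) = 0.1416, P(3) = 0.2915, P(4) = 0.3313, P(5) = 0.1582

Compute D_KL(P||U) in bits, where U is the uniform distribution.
0.1696 bits

U(i) = 1/5 for all i

D_KL(P||U) = Σ P(x) log₂(P(x) / (1/5))
           = Σ P(x) log₂(P(x)) + log₂(5)
           = log₂(5) - H(P)

H(P) = -Σ P(x) log₂(P(x)):
  -P(1)·log₂(P(1)) = -(0.0774)·log₂(0.0774) = 0.28572
  -P(2)·log₂(P(2)) = -(0.1416)·log₂(0.1416) = 0.39933
  -P(3)·log₂(P(3)) = -(0.2915)·log₂(0.2915) = 0.51841
  -P(4)·log₂(P(4)) = -(0.3313)·log₂(0.3313) = 0.52802
  -P(5)·log₂(P(5)) = -(0.1582)·log₂(0.1582) = 0.42084
H(P) = 0.28572 + 0.39933 + 0.51841 + 0.52802 + 0.42084 = 2.15232 bits

log₂(5) = 2.32193 bits

D_KL(P||U) = 2.32193 - 2.15232 = 0.16961 ≈ 0.1696 bits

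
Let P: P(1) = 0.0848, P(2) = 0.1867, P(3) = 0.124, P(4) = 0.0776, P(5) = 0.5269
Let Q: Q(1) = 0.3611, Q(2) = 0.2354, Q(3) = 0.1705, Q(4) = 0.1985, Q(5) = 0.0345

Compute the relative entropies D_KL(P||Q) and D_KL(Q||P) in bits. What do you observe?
D_KL(P||Q) = 1.6704 bits, D_KL(Q||P) = 1.0451 bits. The two directions give different values (D_KL(P||Q) exceeds D_KL(Q||P) by 0.6253 bits): KL divergence is asymmetric.

D_KL(P||Q) = Σ P(x) log₂(P(x)/Q(x))

Computing term by term:
  P(1)·log₂(P(1)/Q(1)) = 0.0848·log₂(0.0848/0.3611) = -0.17725
  P(2)·log₂(P(2)/Q(2)) = 0.1867·log₂(0.1867/0.2354) = -0.06243
  P(3)·log₂(P(3)/Q(3)) = 0.124·log₂(0.124/0.1705) = -0.05697
  P(4)·log₂(P(4)/Q(4)) = 0.0776·log₂(0.0776/0.1985) = -0.10515
  P(5)·log₂(P(5)/Q(5)) = 0.5269·log₂(0.5269/0.0345) = 2.07222

D_KL(P||Q) = -0.17725 - 0.06243 - 0.05697 - 0.10515 + 2.07222 = 1.67042 ≈ 1.6704 bits

D_KL(Q||P) = Σ Q(x) log₂(Q(x)/P(x))

Computing term by term:
  Q(1)·log₂(Q(1)/P(1)) = 0.3611·log₂(0.3611/0.0848) = 0.75479
  Q(2)·log₂(Q(2)/P(2)) = 0.2354·log₂(0.2354/0.1867) = 0.07872
  Q(3)·log₂(Q(3)/P(3)) = 0.1705·log₂(0.1705/0.124) = 0.07833
  Q(4)·log₂(Q(4)/P(4)) = 0.1985·log₂(0.1985/0.0776) = 0.26897
  Q(5)·log₂(Q(5)/P(5)) = 0.0345·log₂(0.0345/0.5269) = -0.13568

D_KL(Q||P) = 0.75479 + 0.07872 + 0.07833 + 0.26897 - 0.13568 = 1.04513 ≈ 1.0451 bits

These are NOT equal (difference: 0.6253 bits). KL divergence is asymmetric: D_KL(P||Q) ≠ D_KL(Q||P) in general.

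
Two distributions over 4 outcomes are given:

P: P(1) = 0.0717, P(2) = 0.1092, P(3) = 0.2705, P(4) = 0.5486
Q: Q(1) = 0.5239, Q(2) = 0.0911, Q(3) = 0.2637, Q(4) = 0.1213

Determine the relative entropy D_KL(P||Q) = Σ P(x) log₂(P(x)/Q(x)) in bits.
1.0272 bits

D_KL(P||Q) = Σ P(x) log₂(P(x)/Q(x))

Computing term by term:
  P(1)·log₂(P(1)/Q(1)) = 0.0717·log₂(0.0717/0.5239) = -0.20572
  P(2)·log₂(P(2)/Q(2)) = 0.1092·log₂(0.1092/0.0911) = 0.02855
  P(3)·log₂(P(3)/Q(3)) = 0.2705·log₂(0.2705/0.2637) = 0.00994
  P(4)·log₂(P(4)/Q(4)) = 0.5486·log₂(0.5486/0.1213) = 1.19440

D_KL(P||Q) = -0.20572 + 0.02855 + 0.00994 + 1.19440 = 1.02717 ≈ 1.0272 bits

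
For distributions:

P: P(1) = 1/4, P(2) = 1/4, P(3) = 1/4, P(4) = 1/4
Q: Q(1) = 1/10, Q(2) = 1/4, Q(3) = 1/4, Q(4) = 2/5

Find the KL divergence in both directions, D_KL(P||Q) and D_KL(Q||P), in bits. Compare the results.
D_KL(P||Q) = 0.1610 bits, D_KL(Q||P) = 0.1390 bits. D_KL(P||Q) is larger than D_KL(Q||P) by 0.0220 bits; the two directions differ.

D_KL(P||Q) = Σ P(x) log₂(P(x)/Q(x))

Computing term by term:
  P(1)·log₂(P(1)/Q(1)) = (1/4)·log₂((1/4)/(1/10)) = 0.33048
  P(2)·log₂(P(2)/Q(2)) = (1/4)·log₂((1/4)/(1/4)) = 0.00000
  P(3)·log₂(P(3)/Q(3)) = (1/4)·log₂((1/4)/(1/4)) = 0.00000
  P(4)·log₂(P(4)/Q(4)) = (1/4)·log₂((1/4)/(2/5)) = -0.16952

D_KL(P||Q) = 0.33048 + 0.00000 + 0.00000 - 0.16952 = 0.16096 ≈ 0.1610 bits

D_KL(Q||P) = Σ Q(x) log₂(Q(x)/P(x))

Computing term by term:
  Q(1)·log₂(Q(1)/P(1)) = (1/10)·log₂((1/10)/(1/4)) = -0.13219
  Q(2)·log₂(Q(2)/P(2)) = (1/4)·log₂((1/4)/(1/4)) = 0.00000
  Q(3)·log₂(Q(3)/P(3)) = (1/4)·log₂((1/4)/(1/4)) = 0.00000
  Q(4)·log₂(Q(4)/P(4)) = (2/5)·log₂((2/5)/(1/4)) = 0.27123

D_KL(Q||P) = -0.13219 + 0.00000 + 0.00000 + 0.27123 = 0.13904 ≈ 0.1390 bits

These are NOT equal (difference: 0.0220 bits). KL divergence is asymmetric: D_KL(P||Q) ≠ D_KL(Q||P) in general.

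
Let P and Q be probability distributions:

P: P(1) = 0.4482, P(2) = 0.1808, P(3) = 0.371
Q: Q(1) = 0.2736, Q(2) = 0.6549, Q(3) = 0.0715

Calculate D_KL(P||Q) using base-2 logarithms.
0.8647 bits

D_KL(P||Q) = Σ P(x) log₂(P(x)/Q(x))

Computing term by term:
  P(1)·log₂(P(1)/Q(1)) = 0.4482·log₂(0.4482/0.2736) = 0.31915
  P(2)·log₂(P(2)/Q(2)) = 0.1808·log₂(0.1808/0.6549) = -0.33572
  P(3)·log₂(P(3)/Q(3)) = 0.371·log₂(0.371/0.0715) = 0.88127

D_KL(P||Q) = 0.31915 - 0.33572 + 0.88127 = 0.86470 ≈ 0.8647 bits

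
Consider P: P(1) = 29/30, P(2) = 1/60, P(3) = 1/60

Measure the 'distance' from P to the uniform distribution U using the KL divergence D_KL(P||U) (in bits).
1.3408 bits

U(i) = 1/3 for all i

D_KL(P||U) = Σ P(x) log₂(P(x) / (1/3))
           = Σ P(x) log₂(P(x)) + log₂(3)
           = log₂(3) - H(P)

H(P) = -Σ P(x) log₂(P(x)):
  -P(1)·log₂(P(1)) = -(29/30)·log₂(29/30) = 0.04728
  -P(2)·log₂(P(2)) = -(1/60)·log₂(1/60) = 0.09845
  -P(3)·log₂(P(3)) = -(1/60)·log₂(1/60) = 0.09845
H(P) = 0.04728 + 0.09845 + 0.09845 = 0.24418 bits

log₂(3) = 1.58496 bits

D_KL(P||U) = 1.58496 - 0.24418 = 1.34078 ≈ 1.3408 bits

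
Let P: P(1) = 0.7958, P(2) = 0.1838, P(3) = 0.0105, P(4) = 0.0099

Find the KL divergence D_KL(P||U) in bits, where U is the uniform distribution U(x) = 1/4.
1.1537 bits

U(i) = 1/4 for all i

D_KL(P||U) = Σ P(x) log₂(P(x) / (1/4))
           = Σ P(x) log₂(P(x)) + log₂(4)
           = log₂(4) - H(P)

H(P) = -Σ P(x) log₂(P(x)):
  -P(1)·log₂(P(1)) = -(0.7958)·log₂(0.7958) = 0.26223
  -P(2)·log₂(P(2)) = -(0.1838)·log₂(0.1838) = 0.44917
  -P(3)·log₂(P(3)) = -(0.0105)·log₂(0.0105) = 0.06902
  -P(4)·log₂(P(4)) = -(0.0099)·log₂(0.0099) = 0.06592
H(P) = 0.26223 + 0.44917 + 0.06902 + 0.06592 = 0.84634 bits

log₂(4) = 2.00000 bits

D_KL(P||U) = 2.00000 - 0.84634 = 1.15366 ≈ 1.1537 bits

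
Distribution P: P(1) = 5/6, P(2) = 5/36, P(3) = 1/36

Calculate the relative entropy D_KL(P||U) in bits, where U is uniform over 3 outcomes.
0.8266 bits

U(i) = 1/3 for all i

D_KL(P||U) = Σ P(x) log₂(P(x) / (1/3))
           = Σ P(x) log₂(P(x)) + log₂(3)
           = log₂(3) - H(P)

H(P) = -Σ P(x) log₂(P(x)):
  -P(1)·log₂(P(1)) = -(5/6)·log₂(5/6) = 0.21920
  -P(2)·log₂(P(2)) = -(5/36)·log₂(5/36) = 0.39556
  -P(3)·log₂(P(3)) = -(1/36)·log₂(1/36) = 0.14361
H(P) = 0.21920 + 0.39556 + 0.14361 = 0.75837 bits

log₂(3) = 1.58496 bits

D_KL(P||U) = 1.58496 - 0.75837 = 0.82659 ≈ 0.8266 bits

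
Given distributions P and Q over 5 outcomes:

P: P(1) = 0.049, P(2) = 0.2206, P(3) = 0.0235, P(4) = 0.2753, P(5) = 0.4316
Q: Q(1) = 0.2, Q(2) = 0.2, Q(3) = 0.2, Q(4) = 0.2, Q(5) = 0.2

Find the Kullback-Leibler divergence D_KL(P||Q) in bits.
0.4650 bits

D_KL(P||Q) = Σ P(x) log₂(P(x)/Q(x))

Computing term by term:
  P(1)·log₂(P(1)/Q(1)) = 0.049·log₂(0.049/0.2) = -0.09943
  P(2)·log₂(P(2)/Q(2)) = 0.2206·log₂(0.2206/0.2) = 0.03120
  P(3)·log₂(P(3)/Q(3)) = 0.0235·log₂(0.0235/0.2) = -0.07260
  P(4)·log₂(P(4)/Q(4)) = 0.2753·log₂(0.2753/0.2) = 0.12691
  P(5)·log₂(P(5)/Q(5)) = 0.4316·log₂(0.4316/0.2) = 0.47894

D_KL(P||Q) = -0.09943 + 0.03120 - 0.07260 + 0.12691 + 0.47894 = 0.46502 ≈ 0.4650 bits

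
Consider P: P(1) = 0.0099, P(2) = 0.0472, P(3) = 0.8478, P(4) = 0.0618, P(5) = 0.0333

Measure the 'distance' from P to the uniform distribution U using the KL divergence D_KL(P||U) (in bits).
1.4345 bits

U(i) = 1/5 for all i

D_KL(P||U) = Σ P(x) log₂(P(x) / (1/5))
           = Σ P(x) log₂(P(x)) + log₂(5)
           = log₂(5) - H(P)

H(P) = -Σ P(x) log₂(P(x)):
  -P(1)·log₂(P(1)) = -(0.0099)·log₂(0.0099) = 0.06592
  -P(2)·log₂(P(2)) = -(0.0472)·log₂(0.0472) = 0.20792
  -P(3)·log₂(P(3)) = -(0.8478)·log₂(0.8478) = 0.20195
  -P(4)·log₂(P(4)) = -(0.0618)·log₂(0.0618) = 0.24820
  -P(5)·log₂(P(5)) = -(0.0333)·log₂(0.0333) = 0.16345
H(P) = 0.06592 + 0.20792 + 0.20195 + 0.24820 + 0.16345 = 0.88744 bits

log₂(5) = 2.32193 bits

D_KL(P||U) = 2.32193 - 0.88744 = 1.43449 ≈ 1.4345 bits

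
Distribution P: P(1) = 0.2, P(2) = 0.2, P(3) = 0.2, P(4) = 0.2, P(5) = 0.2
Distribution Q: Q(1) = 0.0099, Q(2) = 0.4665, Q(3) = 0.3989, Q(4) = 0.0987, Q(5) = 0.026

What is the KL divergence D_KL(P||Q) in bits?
1.2162 bits

D_KL(P||Q) = Σ P(x) log₂(P(x)/Q(x))

Computing term by term:
  P(1)·log₂(P(1)/Q(1)) = 0.2·log₂(0.2/0.0099) = 0.86729
  P(2)·log₂(P(2)/Q(2)) = 0.2·log₂(0.2/0.4665) = -0.24438
  P(3)·log₂(P(3)/Q(3)) = 0.2·log₂(0.2/0.3989) = -0.19921
  P(4)·log₂(P(4)/Q(4)) = 0.2·log₂(0.2/0.0987) = 0.20378
  P(5)·log₂(P(5)/Q(5)) = 0.2·log₂(0.2/0.026) = 0.58868

D_KL(P||Q) = 0.86729 - 0.24438 - 0.19921 + 0.20378 + 0.58868 = 1.21616 ≈ 1.2162 bits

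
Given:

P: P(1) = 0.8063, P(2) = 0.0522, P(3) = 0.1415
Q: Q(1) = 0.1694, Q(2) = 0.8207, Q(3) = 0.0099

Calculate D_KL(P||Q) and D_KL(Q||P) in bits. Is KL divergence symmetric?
D_KL(P||Q) = 2.1504 bits, D_KL(Q||P) = 2.8428 bits. No, KL divergence is not symmetric.

D_KL(P||Q) = Σ P(x) log₂(P(x)/Q(x))

Computing term by term:
  P(1)·log₂(P(1)/Q(1)) = 0.8063·log₂(0.8063/0.1694) = 1.81489
  P(2)·log₂(P(2)/Q(2)) = 0.0522·log₂(0.0522/0.8207) = -0.20748
  P(3)·log₂(P(3)/Q(3)) = 0.1415·log₂(0.1415/0.0099) = 0.54297

D_KL(P||Q) = 1.81489 - 0.20748 + 0.54297 = 2.15038 ≈ 2.1504 bits

D_KL(Q||P) = Σ Q(x) log₂(Q(x)/P(x))

Computing term by term:
  Q(1)·log₂(Q(1)/P(1)) = 0.1694·log₂(0.1694/0.8063) = -0.38130
  Q(2)·log₂(Q(2)/P(2)) = 0.8207·log₂(0.8207/0.0522) = 3.26206
  Q(3)·log₂(Q(3)/P(3)) = 0.0099·log₂(0.0099/0.1415) = -0.03799

D_KL(Q||P) = -0.38130 + 3.26206 - 0.03799 = 2.84277 ≈ 2.8428 bits

These are NOT equal (difference: 0.6924 bits). KL divergence is asymmetric: D_KL(P||Q) ≠ D_KL(Q||P) in general.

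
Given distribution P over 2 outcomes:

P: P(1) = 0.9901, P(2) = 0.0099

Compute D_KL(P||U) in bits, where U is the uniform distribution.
0.9199 bits

U(i) = 1/2 for all i

D_KL(P||U) = Σ P(x) log₂(P(x) / (1/2))
           = Σ P(x) log₂(P(x)) + log₂(2)
           = log₂(2) - H(P)

H(P) = -Σ P(x) log₂(P(x)):
  -P(1)·log₂(P(1)) = -(0.9901)·log₂(0.9901) = 0.01421
  -P(2)·log₂(P(2)) = -(0.0099)·log₂(0.0099) = 0.06592
H(P) = 0.01421 + 0.06592 = 0.08013 bits

log₂(2) = 1.00000 bits

D_KL(P||U) = 1.00000 - 0.08013 = 0.91987 ≈ 0.9199 bits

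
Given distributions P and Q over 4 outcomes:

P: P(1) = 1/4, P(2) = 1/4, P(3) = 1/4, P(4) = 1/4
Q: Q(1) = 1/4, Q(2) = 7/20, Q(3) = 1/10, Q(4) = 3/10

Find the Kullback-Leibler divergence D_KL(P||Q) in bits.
0.1434 bits

D_KL(P||Q) = Σ P(x) log₂(P(x)/Q(x))

Computing term by term:
  P(1)·log₂(P(1)/Q(1)) = (1/4)·log₂((1/4)/(1/4)) = 0.00000
  P(2)·log₂(P(2)/Q(2)) = (1/4)·log₂((1/4)/(7/20)) = -0.12136
  P(3)·log₂(P(3)/Q(3)) = (1/4)·log₂((1/4)/(1/10)) = 0.33048
  P(4)·log₂(P(4)/Q(4)) = (1/4)·log₂((1/4)/(3/10)) = -0.06576

D_KL(P||Q) = 0.00000 - 0.12136 + 0.33048 - 0.06576 = 0.14336 ≈ 0.1434 bits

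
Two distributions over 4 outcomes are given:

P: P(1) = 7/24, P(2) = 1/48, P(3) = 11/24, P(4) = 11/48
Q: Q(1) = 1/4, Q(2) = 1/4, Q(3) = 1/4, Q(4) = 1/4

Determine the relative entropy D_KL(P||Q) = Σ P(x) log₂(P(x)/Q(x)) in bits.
0.3622 bits

D_KL(P||Q) = Σ P(x) log₂(P(x)/Q(x))

Computing term by term:
  P(1)·log₂(P(1)/Q(1)) = (7/24)·log₂((7/24)/(1/4)) = 0.06486
  P(2)·log₂(P(2)/Q(2)) = (1/48)·log₂((1/48)/(1/4)) = -0.07469
  P(3)·log₂(P(3)/Q(3)) = (11/24)·log₂((11/24)/(1/4)) = 0.40080
  P(4)·log₂(P(4)/Q(4)) = (11/48)·log₂((11/48)/(1/4)) = -0.02877

D_KL(P||Q) = 0.06486 - 0.07469 + 0.40080 - 0.02877 = 0.36220 ≈ 0.3622 bits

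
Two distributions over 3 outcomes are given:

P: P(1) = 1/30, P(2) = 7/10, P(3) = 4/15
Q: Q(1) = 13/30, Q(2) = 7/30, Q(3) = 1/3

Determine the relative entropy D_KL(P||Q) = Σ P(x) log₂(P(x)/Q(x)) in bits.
0.9003 bits

D_KL(P||Q) = Σ P(x) log₂(P(x)/Q(x))

Computing term by term:
  P(1)·log₂(P(1)/Q(1)) = (1/30)·log₂((1/30)/(13/30)) = -0.12335
  P(2)·log₂(P(2)/Q(2)) = (7/10)·log₂((7/10)/(7/30)) = 1.10947
  P(3)·log₂(P(3)/Q(3)) = (4/15)·log₂((4/15)/(1/3)) = -0.08585

D_KL(P||Q) = -0.12335 + 1.10947 - 0.08585 = 0.90027 ≈ 0.9003 bits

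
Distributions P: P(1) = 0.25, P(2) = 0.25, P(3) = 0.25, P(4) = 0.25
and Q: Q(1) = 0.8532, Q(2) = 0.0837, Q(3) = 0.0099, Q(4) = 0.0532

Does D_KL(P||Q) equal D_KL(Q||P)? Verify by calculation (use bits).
D_KL(P||Q) = 1.6746 bits, D_KL(Q||P) = 1.2140 bits. No — D_KL(P||Q) ≠ D_KL(Q||P) for this pair.

D_KL(P||Q) = Σ P(x) log₂(P(x)/Q(x))

Computing term by term:
  P(1)·log₂(P(1)/Q(1)) = 0.25·log₂(0.25/0.8532) = -0.44274
  P(2)·log₂(P(2)/Q(2)) = 0.25·log₂(0.25/0.0837) = 0.39466
  P(3)·log₂(P(3)/Q(3)) = 0.25·log₂(0.25/0.0099) = 1.16459
  P(4)·log₂(P(4)/Q(4)) = 0.25·log₂(0.25/0.0532) = 0.55811

D_KL(P||Q) = -0.44274 + 0.39466 + 1.16459 + 0.55811 = 1.67462 ≈ 1.6746 bits

D_KL(Q||P) = Σ Q(x) log₂(Q(x)/P(x))

Computing term by term:
  Q(1)·log₂(Q(1)/P(1)) = 0.8532·log₂(0.8532/0.25) = 1.51098
  Q(2)·log₂(Q(2)/P(2)) = 0.0837·log₂(0.0837/0.25) = -0.13213
  Q(3)·log₂(Q(3)/P(3)) = 0.0099·log₂(0.0099/0.25) = -0.04612
  Q(4)·log₂(Q(4)/P(4)) = 0.0532·log₂(0.0532/0.25) = -0.11877

D_KL(Q||P) = 1.51098 - 0.13213 - 0.04612 - 0.11877 = 1.21396 ≈ 1.2140 bits

These are NOT equal (difference: 0.4606 bits). KL divergence is asymmetric: D_KL(P||Q) ≠ D_KL(Q||P) in general.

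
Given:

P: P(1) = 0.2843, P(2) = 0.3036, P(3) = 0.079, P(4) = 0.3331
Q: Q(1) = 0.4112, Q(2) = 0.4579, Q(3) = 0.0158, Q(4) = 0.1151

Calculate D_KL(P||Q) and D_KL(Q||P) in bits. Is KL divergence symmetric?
D_KL(P||Q) = 0.3627 bits, D_KL(Q||P) = 0.2773 bits. No, KL divergence is not symmetric.

D_KL(P||Q) = Σ P(x) log₂(P(x)/Q(x))

Computing term by term:
  P(1)·log₂(P(1)/Q(1)) = 0.2843·log₂(0.2843/0.4112) = -0.15137
  P(2)·log₂(P(2)/Q(2)) = 0.3036·log₂(0.3036/0.4579) = -0.17999
  P(3)·log₂(P(3)/Q(3)) = 0.079·log₂(0.079/0.0158) = 0.18343
  P(4)·log₂(P(4)/Q(4)) = 0.3331·log₂(0.3331/0.1151) = 0.51066

D_KL(P||Q) = -0.15137 - 0.17999 + 0.18343 + 0.51066 = 0.36273 ≈ 0.3627 bits

D_KL(Q||P) = Σ Q(x) log₂(Q(x)/P(x))

Computing term by term:
  Q(1)·log₂(Q(1)/P(1)) = 0.4112·log₂(0.4112/0.2843) = 0.21893
  Q(2)·log₂(Q(2)/P(2)) = 0.4579·log₂(0.4579/0.3036) = 0.27147
  Q(3)·log₂(Q(3)/P(3)) = 0.0158·log₂(0.0158/0.079) = -0.03669
  Q(4)·log₂(Q(4)/P(4)) = 0.1151·log₂(0.1151/0.3331) = -0.17646

D_KL(Q||P) = 0.21893 + 0.27147 - 0.03669 - 0.17646 = 0.27725 ≈ 0.2773 bits

These are NOT equal (difference: 0.0854 bits). KL divergence is asymmetric: D_KL(P||Q) ≠ D_KL(Q||P) in general.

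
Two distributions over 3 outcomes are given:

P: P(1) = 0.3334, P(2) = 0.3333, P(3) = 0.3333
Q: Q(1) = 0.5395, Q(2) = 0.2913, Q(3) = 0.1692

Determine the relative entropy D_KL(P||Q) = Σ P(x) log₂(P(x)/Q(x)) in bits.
0.1593 bits

D_KL(P||Q) = Σ P(x) log₂(P(x)/Q(x))

Computing term by term:
  P(1)·log₂(P(1)/Q(1)) = 0.3334·log₂(0.3334/0.5395) = -0.23150
  P(2)·log₂(P(2)/Q(2)) = 0.3333·log₂(0.3333/0.2913) = 0.06477
  P(3)·log₂(P(3)/Q(3)) = 0.3333·log₂(0.3333/0.1692) = 0.32600

D_KL(P||Q) = -0.23150 + 0.06477 + 0.32600 = 0.15927 ≈ 0.1593 bits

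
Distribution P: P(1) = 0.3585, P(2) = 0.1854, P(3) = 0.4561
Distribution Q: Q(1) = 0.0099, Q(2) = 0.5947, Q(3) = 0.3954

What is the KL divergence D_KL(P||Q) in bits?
1.6387 bits

D_KL(P||Q) = Σ P(x) log₂(P(x)/Q(x))

Computing term by term:
  P(1)·log₂(P(1)/Q(1)) = 0.3585·log₂(0.3585/0.0099) = 1.85646
  P(2)·log₂(P(2)/Q(2)) = 0.1854·log₂(0.1854/0.5947) = -0.31175
  P(3)·log₂(P(3)/Q(3)) = 0.4561·log₂(0.4561/0.3954) = 0.09397

D_KL(P||Q) = 1.85646 - 0.31175 + 0.09397 = 1.63868 ≈ 1.6387 bits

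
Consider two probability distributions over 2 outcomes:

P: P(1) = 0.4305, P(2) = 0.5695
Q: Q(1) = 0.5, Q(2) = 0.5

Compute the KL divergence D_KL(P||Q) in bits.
0.0140 bits

D_KL(P||Q) = Σ P(x) log₂(P(x)/Q(x))

Computing term by term:
  P(1)·log₂(P(1)/Q(1)) = 0.4305·log₂(0.4305/0.5) = -0.09295
  P(2)·log₂(P(2)/Q(2)) = 0.5695·log₂(0.5695/0.5) = 0.10693

D_KL(P||Q) = -0.09295 + 0.10693 = 0.01398 ≈ 0.0140 bits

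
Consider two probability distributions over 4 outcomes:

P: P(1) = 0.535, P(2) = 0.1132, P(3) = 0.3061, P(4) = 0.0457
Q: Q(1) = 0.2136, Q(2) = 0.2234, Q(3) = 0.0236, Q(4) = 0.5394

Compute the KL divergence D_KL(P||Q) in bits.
1.5666 bits

D_KL(P||Q) = Σ P(x) log₂(P(x)/Q(x))

Computing term by term:
  P(1)·log₂(P(1)/Q(1)) = 0.535·log₂(0.535/0.2136) = 0.70868
  P(2)·log₂(P(2)/Q(2)) = 0.1132·log₂(0.1132/0.2234) = -0.11102
  P(3)·log₂(P(3)/Q(3)) = 0.3061·log₂(0.3061/0.0236) = 1.13170
  P(4)·log₂(P(4)/Q(4)) = 0.0457·log₂(0.0457/0.5394) = -0.16274

D_KL(P||Q) = 0.70868 - 0.11102 + 1.13170 - 0.16274 = 1.56662 ≈ 1.5666 bits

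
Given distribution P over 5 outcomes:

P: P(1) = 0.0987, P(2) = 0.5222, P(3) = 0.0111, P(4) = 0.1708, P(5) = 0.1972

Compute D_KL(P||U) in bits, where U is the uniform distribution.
0.5333 bits

U(i) = 1/5 for all i

D_KL(P||U) = Σ P(x) log₂(P(x) / (1/5))
           = Σ P(x) log₂(P(x)) + log₂(5)
           = log₂(5) - H(P)

H(P) = -Σ P(x) log₂(P(x)):
  -P(1)·log₂(P(1)) = -(0.0987)·log₂(0.0987) = 0.32974
  -P(2)·log₂(P(2)) = -(0.5222)·log₂(0.5222) = 0.48947
  -P(3)·log₂(P(3)) = -(0.0111)·log₂(0.0111) = 0.07208
  -P(4)·log₂(P(4)) = -(0.1708)·log₂(0.1708) = 0.43548
  -P(5)·log₂(P(5)) = -(0.1972)·log₂(0.1972) = 0.46190
H(P) = 0.32974 + 0.48947 + 0.07208 + 0.43548 + 0.46190 = 1.78867 bits

log₂(5) = 2.32193 bits

D_KL(P||U) = 2.32193 - 1.78867 = 0.53326 ≈ 0.5333 bits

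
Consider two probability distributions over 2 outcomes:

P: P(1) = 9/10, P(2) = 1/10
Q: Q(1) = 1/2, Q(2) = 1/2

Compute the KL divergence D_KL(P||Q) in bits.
0.5310 bits

D_KL(P||Q) = Σ P(x) log₂(P(x)/Q(x))

Computing term by term:
  P(1)·log₂(P(1)/Q(1)) = (9/10)·log₂((9/10)/(1/2)) = 0.76320
  P(2)·log₂(P(2)/Q(2)) = (1/10)·log₂((1/10)/(1/2)) = -0.23219

D_KL(P||Q) = 0.76320 - 0.23219 = 0.53101 ≈ 0.5310 bits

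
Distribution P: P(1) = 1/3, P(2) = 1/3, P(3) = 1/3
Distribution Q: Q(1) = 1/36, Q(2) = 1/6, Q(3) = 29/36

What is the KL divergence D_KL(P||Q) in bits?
1.1040 bits

D_KL(P||Q) = Σ P(x) log₂(P(x)/Q(x))

Computing term by term:
  P(1)·log₂(P(1)/Q(1)) = (1/3)·log₂((1/3)/(1/36)) = 1.19499
  P(2)·log₂(P(2)/Q(2)) = (1/3)·log₂((1/3)/(1/6)) = 0.33333
  P(3)·log₂(P(3)/Q(3)) = (1/3)·log₂((1/3)/(29/36)) = -0.42434

D_KL(P||Q) = 1.19499 + 0.33333 - 0.42434 = 1.10398 ≈ 1.1040 bits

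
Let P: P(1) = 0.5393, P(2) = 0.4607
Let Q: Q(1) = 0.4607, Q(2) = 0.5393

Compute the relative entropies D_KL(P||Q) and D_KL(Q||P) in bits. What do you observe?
D_KL(P||Q) = 0.0179 bits, D_KL(Q||P) = 0.0179 bits. The two directions give the same value here, because Q is a self-inverse relabeling of P; in general KL divergence is asymmetric.

D_KL(P||Q) = Σ P(x) log₂(P(x)/Q(x))

Computing term by term:
  P(1)·log₂(P(1)/Q(1)) = 0.5393·log₂(0.5393/0.4607) = 0.12256
  P(2)·log₂(P(2)/Q(2)) = 0.4607·log₂(0.4607/0.5393) = -0.10470

D_KL(P||Q) = 0.12256 - 0.10470 = 0.01786 ≈ 0.0179 bits

D_KL(Q||P) = Σ Q(x) log₂(Q(x)/P(x))

Computing term by term:
  Q(1)·log₂(Q(1)/P(1)) = 0.4607·log₂(0.4607/0.5393) = -0.10470
  Q(2)·log₂(Q(2)/P(2)) = 0.5393·log₂(0.5393/0.4607) = 0.12256

D_KL(Q||P) = -0.10470 + 0.12256 = 0.01786 ≈ 0.0179 bits

These ARE equal here. Q is P with outcomes relabeled (Q(1) = P(2), Q(2) = P(1)) by a relabeling that is its own inverse, so the two sums contain exactly the same terms in a different order. This is a special case — KL divergence is not symmetric in general: D_KL(P||Q) ≠ D_KL(Q||P) for most P, Q.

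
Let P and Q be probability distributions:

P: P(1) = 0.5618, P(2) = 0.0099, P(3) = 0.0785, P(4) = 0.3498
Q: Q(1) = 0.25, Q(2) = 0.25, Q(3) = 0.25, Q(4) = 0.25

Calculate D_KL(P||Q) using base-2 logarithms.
0.6485 bits

D_KL(P||Q) = Σ P(x) log₂(P(x)/Q(x))

Computing term by term:
  P(1)·log₂(P(1)/Q(1)) = 0.5618·log₂(0.5618/0.25) = 0.65625
  P(2)·log₂(P(2)/Q(2)) = 0.0099·log₂(0.0099/0.25) = -0.04612
  P(3)·log₂(P(3)/Q(3)) = 0.0785·log₂(0.0785/0.25) = -0.13119
  P(4)·log₂(P(4)/Q(4)) = 0.3498·log₂(0.3498/0.25) = 0.16951

D_KL(P||Q) = 0.65625 - 0.04612 - 0.13119 + 0.16951 = 0.64845 ≈ 0.6485 bits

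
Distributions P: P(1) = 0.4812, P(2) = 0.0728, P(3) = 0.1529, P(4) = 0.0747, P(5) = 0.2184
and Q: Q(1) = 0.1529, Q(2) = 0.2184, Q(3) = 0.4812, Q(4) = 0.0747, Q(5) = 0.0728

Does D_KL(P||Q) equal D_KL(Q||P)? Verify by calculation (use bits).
D_KL(P||Q) = 0.7738 bits, D_KL(Q||P) = 0.7738 bits. Yes — for this pair D_KL(P||Q) = D_KL(Q||P).

D_KL(P||Q) = Σ P(x) log₂(P(x)/Q(x))

Computing term by term:
  P(1)·log₂(P(1)/Q(1)) = 0.4812·log₂(0.4812/0.1529) = 0.79593
  P(2)·log₂(P(2)/Q(2)) = 0.0728·log₂(0.0728/0.2184) = -0.11539
  P(3)·log₂(P(3)/Q(3)) = 0.1529·log₂(0.1529/0.4812) = -0.25290
  P(4)·log₂(P(4)/Q(4)) = 0.0747·log₂(0.0747/0.0747) = 0.00000
  P(5)·log₂(P(5)/Q(5)) = 0.2184·log₂(0.2184/0.0728) = 0.34616

D_KL(P||Q) = 0.79593 - 0.11539 - 0.25290 + 0.00000 + 0.34616 = 0.77380 ≈ 0.7738 bits

D_KL(Q||P) = Σ Q(x) log₂(Q(x)/P(x))

Computing term by term:
  Q(1)·log₂(Q(1)/P(1)) = 0.1529·log₂(0.1529/0.4812) = -0.25290
  Q(2)·log₂(Q(2)/P(2)) = 0.2184·log₂(0.2184/0.0728) = 0.34616
  Q(3)·log₂(Q(3)/P(3)) = 0.4812·log₂(0.4812/0.1529) = 0.79593
  Q(4)·log₂(Q(4)/P(4)) = 0.0747·log₂(0.0747/0.0747) = 0.00000
  Q(5)·log₂(Q(5)/P(5)) = 0.0728·log₂(0.0728/0.2184) = -0.11539

D_KL(Q||P) = -0.25290 + 0.34616 + 0.79593 + 0.00000 - 0.11539 = 0.77380 ≈ 0.7738 bits

These ARE equal here. Q is P with outcomes relabeled (Q(1) = P(3), Q(2) = P(5), Q(3) = P(1), Q(5) = P(2)) by a relabeling that is its own inverse, so the two sums contain exactly the same terms in a different order. This is a special case — KL divergence is not symmetric in general: D_KL(P||Q) ≠ D_KL(Q||P) for most P, Q.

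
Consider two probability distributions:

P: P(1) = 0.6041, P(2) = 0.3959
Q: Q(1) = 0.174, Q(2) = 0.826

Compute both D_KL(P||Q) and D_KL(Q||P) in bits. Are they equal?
D_KL(P||Q) = 0.6647 bits, D_KL(Q||P) = 0.5639 bits. No, they are not equal.

D_KL(P||Q) = Σ P(x) log₂(P(x)/Q(x))

Computing term by term:
  P(1)·log₂(P(1)/Q(1)) = 0.6041·log₂(0.6041/0.174) = 1.08478
  P(2)·log₂(P(2)/Q(2)) = 0.3959·log₂(0.3959/0.826) = -0.42005

D_KL(P||Q) = 1.08478 - 0.42005 = 0.66473 ≈ 0.6647 bits

D_KL(Q||P) = Σ Q(x) log₂(Q(x)/P(x))

Computing term by term:
  Q(1)·log₂(Q(1)/P(1)) = 0.174·log₂(0.174/0.6041) = -0.31245
  Q(2)·log₂(Q(2)/P(2)) = 0.826·log₂(0.826/0.3959) = 0.87639

D_KL(Q||P) = -0.31245 + 0.87639 = 0.56394 ≈ 0.5639 bits

These are NOT equal (difference: 0.1008 bits). KL divergence is asymmetric: D_KL(P||Q) ≠ D_KL(Q||P) in general.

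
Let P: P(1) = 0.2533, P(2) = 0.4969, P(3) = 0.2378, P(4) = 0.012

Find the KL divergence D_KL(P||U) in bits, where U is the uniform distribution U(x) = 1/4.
0.4275 bits

U(i) = 1/4 for all i

D_KL(P||U) = Σ P(x) log₂(P(x) / (1/4))
           = Σ P(x) log₂(P(x)) + log₂(4)
           = log₂(4) - H(P)

H(P) = -Σ P(x) log₂(P(x)):
  -P(1)·log₂(P(1)) = -(0.2533)·log₂(0.2533) = 0.50181
  -P(2)·log₂(P(2)) = -(0.4969)·log₂(0.4969) = 0.50136
  -P(3)·log₂(P(3)) = -(0.2378)·log₂(0.2378) = 0.49276
  -P(4)·log₂(P(4)) = -(0.012)·log₂(0.012) = 0.07657
H(P) = 0.50181 + 0.50136 + 0.49276 + 0.07657 = 1.57250 bits

log₂(4) = 2.00000 bits

D_KL(P||U) = 2.00000 - 1.57250 = 0.42750 ≈ 0.4275 bits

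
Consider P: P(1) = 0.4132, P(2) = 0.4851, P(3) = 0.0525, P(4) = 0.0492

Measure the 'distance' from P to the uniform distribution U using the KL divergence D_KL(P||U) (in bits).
0.5299 bits

U(i) = 1/4 for all i

D_KL(P||U) = Σ P(x) log₂(P(x) / (1/4))
           = Σ P(x) log₂(P(x)) + log₂(4)
           = log₂(4) - H(P)

H(P) = -Σ P(x) log₂(P(x)):
  -P(1)·log₂(P(1)) = -(0.4132)·log₂(0.4132) = 0.52687
  -P(2)·log₂(P(2)) = -(0.4851)·log₂(0.4851) = 0.50627
  -P(3)·log₂(P(3)) = -(0.0525)·log₂(0.0525) = 0.22321
  -P(4)·log₂(P(4)) = -(0.0492)·log₂(0.0492) = 0.21378
H(P) = 0.52687 + 0.50627 + 0.22321 + 0.21378 = 1.47013 bits

log₂(4) = 2.00000 bits

D_KL(P||U) = 2.00000 - 1.47013 = 0.52987 ≈ 0.5299 bits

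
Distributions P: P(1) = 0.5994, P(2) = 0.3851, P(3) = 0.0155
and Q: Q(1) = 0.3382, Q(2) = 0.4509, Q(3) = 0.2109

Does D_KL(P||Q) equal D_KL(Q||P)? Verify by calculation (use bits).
D_KL(P||Q) = 0.3489 bits, D_KL(Q||P) = 0.6177 bits. No — D_KL(P||Q) ≠ D_KL(Q||P) for this pair.

D_KL(P||Q) = Σ P(x) log₂(P(x)/Q(x))

Computing term by term:
  P(1)·log₂(P(1)/Q(1)) = 0.5994·log₂(0.5994/0.3382) = 0.49489
  P(2)·log₂(P(2)/Q(2)) = 0.3851·log₂(0.3851/0.4509) = -0.08764
  P(3)·log₂(P(3)/Q(3)) = 0.0155·log₂(0.0155/0.2109) = -0.05838

D_KL(P||Q) = 0.49489 - 0.08764 - 0.05838 = 0.34887 ≈ 0.3489 bits

D_KL(Q||P) = Σ Q(x) log₂(Q(x)/P(x))

Computing term by term:
  Q(1)·log₂(Q(1)/P(1)) = 0.3382·log₂(0.3382/0.5994) = -0.27923
  Q(2)·log₂(Q(2)/P(2)) = 0.4509·log₂(0.4509/0.3851) = 0.10261
  Q(3)·log₂(Q(3)/P(3)) = 0.2109·log₂(0.2109/0.0155) = 0.79430

D_KL(Q||P) = -0.27923 + 0.10261 + 0.79430 = 0.61768 ≈ 0.6177 bits

These are NOT equal (difference: 0.2688 bits). KL divergence is asymmetric: D_KL(P||Q) ≠ D_KL(Q||P) in general.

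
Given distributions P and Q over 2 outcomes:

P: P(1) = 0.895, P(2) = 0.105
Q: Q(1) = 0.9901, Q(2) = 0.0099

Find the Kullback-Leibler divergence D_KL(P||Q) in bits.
0.2273 bits

D_KL(P||Q) = Σ P(x) log₂(P(x)/Q(x))

Computing term by term:
  P(1)·log₂(P(1)/Q(1)) = 0.895·log₂(0.895/0.9901) = -0.13039
  P(2)·log₂(P(2)/Q(2)) = 0.105·log₂(0.105/0.0099) = 0.35772

D_KL(P||Q) = -0.13039 + 0.35772 = 0.22733 ≈ 0.2273 bits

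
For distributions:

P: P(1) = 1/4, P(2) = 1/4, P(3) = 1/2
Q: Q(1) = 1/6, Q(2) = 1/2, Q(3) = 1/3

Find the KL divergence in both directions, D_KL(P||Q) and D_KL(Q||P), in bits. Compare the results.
D_KL(P||Q) = 0.1887 bits, D_KL(Q||P) = 0.2075 bits. D_KL(Q||P) is larger than D_KL(P||Q) by 0.0188 bits; the two directions differ.

D_KL(P||Q) = Σ P(x) log₂(P(x)/Q(x))

Computing term by term:
  P(1)·log₂(P(1)/Q(1)) = (1/4)·log₂((1/4)/(1/6)) = 0.14624
  P(2)·log₂(P(2)/Q(2)) = (1/4)·log₂((1/4)/(1/2)) = -0.25000
  P(3)·log₂(P(3)/Q(3)) = (1/2)·log₂((1/2)/(1/3)) = 0.29248

D_KL(P||Q) = 0.14624 - 0.25000 + 0.29248 = 0.18872 ≈ 0.1887 bits

D_KL(Q||P) = Σ Q(x) log₂(Q(x)/P(x))

Computing term by term:
  Q(1)·log₂(Q(1)/P(1)) = (1/6)·log₂((1/6)/(1/4)) = -0.09749
  Q(2)·log₂(Q(2)/P(2)) = (1/2)·log₂((1/2)/(1/4)) = 0.50000
  Q(3)·log₂(Q(3)/P(3)) = (1/3)·log₂((1/3)/(1/2)) = -0.19499

D_KL(Q||P) = -0.09749 + 0.50000 - 0.19499 = 0.20752 ≈ 0.2075 bits

These are NOT equal (difference: 0.0188 bits). KL divergence is asymmetric: D_KL(P||Q) ≠ D_KL(Q||P) in general.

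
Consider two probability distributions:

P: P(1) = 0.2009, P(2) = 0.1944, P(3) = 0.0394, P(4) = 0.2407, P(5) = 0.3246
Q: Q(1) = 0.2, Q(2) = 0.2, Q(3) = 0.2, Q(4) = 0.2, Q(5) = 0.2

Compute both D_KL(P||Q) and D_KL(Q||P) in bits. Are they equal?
D_KL(P||Q) = 0.1921 bits, D_KL(Q||P) = 0.2825 bits. No, they are not equal.

D_KL(P||Q) = Σ P(x) log₂(P(x)/Q(x))

Computing term by term:
  P(1)·log₂(P(1)/Q(1)) = 0.2009·log₂(0.2009/0.2) = 0.00130
  P(2)·log₂(P(2)/Q(2)) = 0.1944·log₂(0.1944/0.2) = -0.00796
  P(3)·log₂(P(3)/Q(3)) = 0.0394·log₂(0.0394/0.2) = -0.09234
  P(4)·log₂(P(4)/Q(4)) = 0.2407·log₂(0.2407/0.2) = 0.06432
  P(5)·log₂(P(5)/Q(5)) = 0.3246·log₂(0.3246/0.2) = 0.22679

D_KL(P||Q) = 0.00130 - 0.00796 - 0.09234 + 0.06432 + 0.22679 = 0.19211 ≈ 0.1921 bits

D_KL(Q||P) = Σ Q(x) log₂(Q(x)/P(x))

Computing term by term:
  Q(1)·log₂(Q(1)/P(1)) = 0.2·log₂(0.2/0.2009) = -0.00130
  Q(2)·log₂(Q(2)/P(2)) = 0.2·log₂(0.2/0.1944) = 0.00819
  Q(3)·log₂(Q(3)/P(3)) = 0.2·log₂(0.2/0.0394) = 0.46875
  Q(4)·log₂(Q(4)/P(4)) = 0.2·log₂(0.2/0.2407) = -0.05345
  Q(5)·log₂(Q(5)/P(5)) = 0.2·log₂(0.2/0.3246) = -0.13973

D_KL(Q||P) = -0.00130 + 0.00819 + 0.46875 - 0.05345 - 0.13973 = 0.28246 ≈ 0.2825 bits

These are NOT equal (difference: 0.0904 bits). KL divergence is asymmetric: D_KL(P||Q) ≠ D_KL(Q||P) in general.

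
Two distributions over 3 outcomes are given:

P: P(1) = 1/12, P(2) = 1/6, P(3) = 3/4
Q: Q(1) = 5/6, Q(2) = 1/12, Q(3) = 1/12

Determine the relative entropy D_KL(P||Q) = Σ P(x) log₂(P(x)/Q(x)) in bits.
2.2673 bits

D_KL(P||Q) = Σ P(x) log₂(P(x)/Q(x))

Computing term by term:
  P(1)·log₂(P(1)/Q(1)) = (1/12)·log₂((1/12)/(5/6)) = -0.27683
  P(2)·log₂(P(2)/Q(2)) = (1/6)·log₂((1/6)/(1/12)) = 0.16667
  P(3)·log₂(P(3)/Q(3)) = (3/4)·log₂((3/4)/(1/12)) = 2.37744

D_KL(P||Q) = -0.27683 + 0.16667 + 2.37744 = 2.26728 ≈ 2.2673 bits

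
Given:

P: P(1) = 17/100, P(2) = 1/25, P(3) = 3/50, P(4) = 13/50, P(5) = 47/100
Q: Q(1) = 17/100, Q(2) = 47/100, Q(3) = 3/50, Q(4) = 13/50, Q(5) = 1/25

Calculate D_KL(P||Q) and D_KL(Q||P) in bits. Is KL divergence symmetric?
D_KL(P||Q) = 1.5285 bits, D_KL(Q||P) = 1.5285 bits. The two values coincide for this particular pair, but no — KL divergence is not symmetric in general.

D_KL(P||Q) = Σ P(x) log₂(P(x)/Q(x))

Computing term by term:
  P(1)·log₂(P(1)/Q(1)) = (17/100)·log₂((17/100)/(17/100)) = 0.00000
  P(2)·log₂(P(2)/Q(2)) = (1/25)·log₂((1/25)/(47/100)) = -0.14218
  P(3)·log₂(P(3)/Q(3)) = (3/50)·log₂((3/50)/(3/50)) = 0.00000
  P(4)·log₂(P(4)/Q(4)) = (13/50)·log₂((13/50)/(13/50)) = 0.00000
  P(5)·log₂(P(5)/Q(5)) = (47/100)·log₂((47/100)/(1/25)) = 1.67066

D_KL(P||Q) = 0.00000 - 0.14218 + 0.00000 + 0.00000 + 1.67066 = 1.52848 ≈ 1.5285 bits

D_KL(Q||P) = Σ Q(x) log₂(Q(x)/P(x))

Computing term by term:
  Q(1)·log₂(Q(1)/P(1)) = (17/100)·log₂((17/100)/(17/100)) = 0.00000
  Q(2)·log₂(Q(2)/P(2)) = (47/100)·log₂((47/100)/(1/25)) = 1.67066
  Q(3)·log₂(Q(3)/P(3)) = (3/50)·log₂((3/50)/(3/50)) = 0.00000
  Q(4)·log₂(Q(4)/P(4)) = (13/50)·log₂((13/50)/(13/50)) = 0.00000
  Q(5)·log₂(Q(5)/P(5)) = (1/25)·log₂((1/25)/(47/100)) = -0.14218

D_KL(Q||P) = 0.00000 + 1.67066 + 0.00000 + 0.00000 - 0.14218 = 1.52848 ≈ 1.5285 bits

These ARE equal here. Q is P with outcomes relabeled (Q(2) = P(5), Q(5) = P(2)) by a relabeling that is its own inverse, so the two sums contain exactly the same terms in a different order. This is a special case — KL divergence is not symmetric in general: D_KL(P||Q) ≠ D_KL(Q||P) for most P, Q.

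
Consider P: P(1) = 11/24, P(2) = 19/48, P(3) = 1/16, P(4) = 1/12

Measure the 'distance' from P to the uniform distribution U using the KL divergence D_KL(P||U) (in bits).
0.4061 bits

U(i) = 1/4 for all i

D_KL(P||U) = Σ P(x) log₂(P(x) / (1/4))
           = Σ P(x) log₂(P(x)) + log₂(4)
           = log₂(4) - H(P)

H(P) = -Σ P(x) log₂(P(x)):
  -P(1)·log₂(P(1)) = -(11/24)·log₂(11/24) = 0.51587
  -P(2)·log₂(P(2)) = -(19/48)·log₂(19/48) = 0.52924
  -P(3)·log₂(P(3)) = -(1/16)·log₂(1/16) = 0.25000
  -P(4)·log₂(P(4)) = -(1/12)·log₂(1/12) = 0.29875
H(P) = 0.51587 + 0.52924 + 0.25000 + 0.29875 = 1.59386 bits

log₂(4) = 2.00000 bits

D_KL(P||U) = 2.00000 - 1.59386 = 0.40614 ≈ 0.4061 bits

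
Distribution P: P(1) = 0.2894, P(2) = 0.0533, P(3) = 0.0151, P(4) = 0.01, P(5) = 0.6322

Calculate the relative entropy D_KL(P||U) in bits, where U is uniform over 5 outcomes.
1.0028 bits

U(i) = 1/5 for all i

D_KL(P||U) = Σ P(x) log₂(P(x) / (1/5))
           = Σ P(x) log₂(P(x)) + log₂(5)
           = log₂(5) - H(P)

H(P) = -Σ P(x) log₂(P(x)):
  -P(1)·log₂(P(1)) = -(0.2894)·log₂(0.2894) = 0.51770
  -P(2)·log₂(P(2)) = -(0.0533)·log₂(0.0533) = 0.22544
  -P(3)·log₂(P(3)) = -(0.0151)·log₂(0.0151) = 0.09134
  -P(4)·log₂(P(4)) = -(0.01)·log₂(0.01) = 0.06644
  -P(5)·log₂(P(5)) = -(0.6322)·log₂(0.6322) = 0.41823
H(P) = 0.51770 + 0.22544 + 0.09134 + 0.06644 + 0.41823 = 1.31915 bits

log₂(5) = 2.32193 bits

D_KL(P||U) = 2.32193 - 1.31915 = 1.00278 ≈ 1.0028 bits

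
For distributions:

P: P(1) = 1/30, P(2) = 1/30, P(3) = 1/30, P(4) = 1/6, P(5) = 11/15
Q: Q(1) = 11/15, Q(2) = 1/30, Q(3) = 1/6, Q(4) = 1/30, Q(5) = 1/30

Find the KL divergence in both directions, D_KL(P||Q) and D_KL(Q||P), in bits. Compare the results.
D_KL(P||Q) = 3.4312 bits, D_KL(Q||P) = 3.4312 bits. The two directions give exactly the same value for this pair.

D_KL(P||Q) = Σ P(x) log₂(P(x)/Q(x))

Computing term by term:
  P(1)·log₂(P(1)/Q(1)) = (1/30)·log₂((1/30)/(11/15)) = -0.14865
  P(2)·log₂(P(2)/Q(2)) = (1/30)·log₂((1/30)/(1/30)) = 0.00000
  P(3)·log₂(P(3)/Q(3)) = (1/30)·log₂((1/30)/(1/6)) = -0.07740
  P(4)·log₂(P(4)/Q(4)) = (1/6)·log₂((1/6)/(1/30)) = 0.38699
  P(5)·log₂(P(5)/Q(5)) = (11/15)·log₂((11/15)/(1/30)) = 3.27025

D_KL(P||Q) = -0.14865 + 0.00000 - 0.07740 + 0.38699 + 3.27025 = 3.43119 ≈ 3.4312 bits

D_KL(Q||P) = Σ Q(x) log₂(Q(x)/P(x))

Computing term by term:
  Q(1)·log₂(Q(1)/P(1)) = (11/15)·log₂((11/15)/(1/30)) = 3.27025
  Q(2)·log₂(Q(2)/P(2)) = (1/30)·log₂((1/30)/(1/30)) = 0.00000
  Q(3)·log₂(Q(3)/P(3)) = (1/6)·log₂((1/6)/(1/30)) = 0.38699
  Q(4)·log₂(Q(4)/P(4)) = (1/30)·log₂((1/30)/(1/6)) = -0.07740
  Q(5)·log₂(Q(5)/P(5)) = (1/30)·log₂((1/30)/(11/15)) = -0.14865

D_KL(Q||P) = 3.27025 + 0.00000 + 0.38699 - 0.07740 - 0.14865 = 3.43119 ≈ 3.4312 bits

These ARE equal here. Q is P with outcomes relabeled (Q(1) = P(5), Q(3) = P(4), Q(4) = P(3), Q(5) = P(1)) by a relabeling that is its own inverse, so the two sums contain exactly the same terms in a different order. This is a special case — KL divergence is not symmetric in general: D_KL(P||Q) ≠ D_KL(Q||P) for most P, Q.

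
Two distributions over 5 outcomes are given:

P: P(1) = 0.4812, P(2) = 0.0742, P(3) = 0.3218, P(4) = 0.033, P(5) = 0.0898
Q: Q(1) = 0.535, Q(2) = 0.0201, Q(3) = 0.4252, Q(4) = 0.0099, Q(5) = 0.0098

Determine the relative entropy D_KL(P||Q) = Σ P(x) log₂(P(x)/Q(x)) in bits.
0.2812 bits

D_KL(P||Q) = Σ P(x) log₂(P(x)/Q(x))

Computing term by term:
  P(1)·log₂(P(1)/Q(1)) = 0.4812·log₂(0.4812/0.535) = -0.07358
  P(2)·log₂(P(2)/Q(2)) = 0.0742·log₂(0.0742/0.0201) = 0.13981
  P(3)·log₂(P(3)/Q(3)) = 0.3218·log₂(0.3218/0.4252) = -0.12936
  P(4)·log₂(P(4)/Q(4)) = 0.033·log₂(0.033/0.0099) = 0.05732
  P(5)·log₂(P(5)/Q(5)) = 0.0898·log₂(0.0898/0.0098) = 0.28699

D_KL(P||Q) = -0.07358 + 0.13981 - 0.12936 + 0.05732 + 0.28699 = 0.28118 ≈ 0.2812 bits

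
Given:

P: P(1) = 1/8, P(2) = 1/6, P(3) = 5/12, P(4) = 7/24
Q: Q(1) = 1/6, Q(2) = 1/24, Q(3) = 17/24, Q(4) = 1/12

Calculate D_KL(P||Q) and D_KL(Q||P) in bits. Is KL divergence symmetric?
D_KL(P||Q) = 0.4896 bits, D_KL(Q||P) = 0.3775 bits. No, KL divergence is not symmetric.

D_KL(P||Q) = Σ P(x) log₂(P(x)/Q(x))

Computing term by term:
  P(1)·log₂(P(1)/Q(1)) = (1/8)·log₂((1/8)/(1/6)) = -0.05188
  P(2)·log₂(P(2)/Q(2)) = (1/6)·log₂((1/6)/(1/24)) = 0.33333
  P(3)·log₂(P(3)/Q(3)) = (5/12)·log₂((5/12)/(17/24)) = -0.31897
  P(4)·log₂(P(4)/Q(4)) = (7/24)·log₂((7/24)/(1/12)) = 0.52715

D_KL(P||Q) = -0.05188 + 0.33333 - 0.31897 + 0.52715 = 0.48963 ≈ 0.4896 bits

D_KL(Q||P) = Σ Q(x) log₂(Q(x)/P(x))

Computing term by term:
  Q(1)·log₂(Q(1)/P(1)) = (1/6)·log₂((1/6)/(1/8)) = 0.06917
  Q(2)·log₂(Q(2)/P(2)) = (1/24)·log₂((1/24)/(1/6)) = -0.08333
  Q(3)·log₂(Q(3)/P(3)) = (17/24)·log₂((17/24)/(5/12)) = 0.54225
  Q(4)·log₂(Q(4)/P(4)) = (1/12)·log₂((1/12)/(7/24)) = -0.15061

D_KL(Q||P) = 0.06917 - 0.08333 + 0.54225 - 0.15061 = 0.37748 ≈ 0.3775 bits

These are NOT equal (difference: 0.1121 bits). KL divergence is asymmetric: D_KL(P||Q) ≠ D_KL(Q||P) in general.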